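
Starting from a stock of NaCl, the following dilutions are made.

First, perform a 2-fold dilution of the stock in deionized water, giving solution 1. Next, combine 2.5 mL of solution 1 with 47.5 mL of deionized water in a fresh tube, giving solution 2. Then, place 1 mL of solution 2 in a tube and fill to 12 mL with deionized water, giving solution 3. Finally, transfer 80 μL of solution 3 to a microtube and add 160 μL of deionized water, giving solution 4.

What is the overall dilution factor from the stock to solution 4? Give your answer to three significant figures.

Step 1: 2-fold → factor 2
Step 2: 2.5 mL + 47.5 mL = 50 mL total → factor 50/2.5 = 20
Step 3: 1 mL brought to 12 mL → factor 12/1 = 12
Step 4: 80 μL + 160 μL = 240 μL total → factor 240/80 = 3
Overall dilution factor = 2 × 20 × 12 × 3 = 1440

1.44 × 10^3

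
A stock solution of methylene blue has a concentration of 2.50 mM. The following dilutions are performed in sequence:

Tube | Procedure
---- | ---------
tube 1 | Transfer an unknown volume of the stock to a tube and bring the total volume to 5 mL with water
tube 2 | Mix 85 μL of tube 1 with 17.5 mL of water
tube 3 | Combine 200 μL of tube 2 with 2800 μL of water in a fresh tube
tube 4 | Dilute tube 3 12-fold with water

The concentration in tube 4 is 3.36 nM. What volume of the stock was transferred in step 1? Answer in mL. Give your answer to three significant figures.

Step 1: v brought to 5 mL → factor = 5 mL/v
Step 2: 85 μL + 17.5 mL = 17585 μL total → factor 17585/85 = 206.88
Step 3: 200 μL + 2800 μL = 3000 μL total → factor 3000/200 = 15
Step 4: 12-fold → factor 12
Product of known-step factors = 37239
Overall factor = 2.50 mM / (3.36 nM) = 7.4405 × 10^5
Step-1 factor = 7.4405 × 10^5 / 37239 = 19.98
v = 5 mL / 19.98 = 0.250 mL

0.250 mL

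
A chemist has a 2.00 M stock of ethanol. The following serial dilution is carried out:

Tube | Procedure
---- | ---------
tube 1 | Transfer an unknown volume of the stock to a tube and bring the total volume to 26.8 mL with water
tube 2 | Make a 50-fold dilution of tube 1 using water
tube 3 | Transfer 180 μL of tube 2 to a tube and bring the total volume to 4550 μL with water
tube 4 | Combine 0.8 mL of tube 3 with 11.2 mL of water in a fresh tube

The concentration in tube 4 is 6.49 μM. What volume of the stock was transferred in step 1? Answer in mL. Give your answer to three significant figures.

1.65 mL

Step 1: v brought to 26.8 mL → factor = 26.8 mL/v
Step 2: 50-fold → factor 50
Step 3: 180 μL brought to 4550 μL → factor 4550/180 = 25.278
Step 4: 0.8 mL + 11.2 mL = 12 mL total → factor 12/0.8 = 15
Product of known-step factors = 18958
Overall factor = 2.00 M / (6.49 μM) = 3.0817 × 10^5
Step-1 factor = 3.0817 × 10^5 / 18958 = 16.255
v = 26.8 mL / 16.255 = 1.65 mL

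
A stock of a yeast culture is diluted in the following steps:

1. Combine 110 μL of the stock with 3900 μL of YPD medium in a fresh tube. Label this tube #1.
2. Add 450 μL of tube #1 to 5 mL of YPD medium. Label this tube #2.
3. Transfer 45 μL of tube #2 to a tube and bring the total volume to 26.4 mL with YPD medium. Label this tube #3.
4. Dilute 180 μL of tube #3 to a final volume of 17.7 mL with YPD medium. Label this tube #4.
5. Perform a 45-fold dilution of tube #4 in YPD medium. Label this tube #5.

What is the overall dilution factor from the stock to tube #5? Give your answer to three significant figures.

1.15 × 10^9

Step 1: 110 μL + 3900 μL = 4010 μL total → factor 4010/110 = 36.455
Step 2: 450 μL + 5 mL = 5450 μL total → factor 5450/450 = 12.111
Step 3: 45 μL brought to 26.4 mL → factor 26400/45 = 586.67
Step 4: 180 μL brought to 17.7 mL → factor 17700/180 = 98.333
Step 5: 45-fold → factor 45
Overall dilution factor = 36.455 × 12.111 × 586.67 × 98.333 × 45 = 1.1461 × 10^9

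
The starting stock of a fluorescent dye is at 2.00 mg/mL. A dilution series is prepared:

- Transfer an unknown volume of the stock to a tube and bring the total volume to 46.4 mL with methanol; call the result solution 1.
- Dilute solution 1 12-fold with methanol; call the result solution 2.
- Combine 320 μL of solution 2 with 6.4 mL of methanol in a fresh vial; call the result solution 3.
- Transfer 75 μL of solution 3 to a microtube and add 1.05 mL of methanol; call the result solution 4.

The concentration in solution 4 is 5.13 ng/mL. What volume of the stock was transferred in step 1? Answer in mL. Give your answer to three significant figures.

Step 1: v brought to 46.4 mL → factor = 46.4 mL/v
Step 2: 12-fold → factor 12
Step 3: 320 μL + 6.4 mL = 6720 μL total → factor 6720/320 = 21
Step 4: 75 μL + 1.05 mL = 1125 μL total → factor 1125/75 = 15
Product of known-step factors = 3780
Overall factor = 2.00 mg/mL / (5.13 ng/mL) = 3.8986 × 10^5
Step-1 factor = 3.8986 × 10^5 / 3780 = 103.14
v = 46.4 mL / 103.14 = 0.450 mL

0.450 mL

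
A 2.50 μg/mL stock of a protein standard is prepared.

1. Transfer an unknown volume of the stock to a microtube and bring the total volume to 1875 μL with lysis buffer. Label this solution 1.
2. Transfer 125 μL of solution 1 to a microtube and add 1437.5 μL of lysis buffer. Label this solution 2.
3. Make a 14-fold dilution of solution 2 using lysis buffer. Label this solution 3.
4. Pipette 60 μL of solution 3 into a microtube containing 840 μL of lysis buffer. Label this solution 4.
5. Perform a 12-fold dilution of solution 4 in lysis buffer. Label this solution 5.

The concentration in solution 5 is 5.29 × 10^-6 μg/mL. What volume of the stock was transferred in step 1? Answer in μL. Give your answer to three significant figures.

Step 1: v brought to 1875 μL → factor = 1875 μL/v
Step 2: 125 μL + 1437.5 μL = 1562.5 μL total → factor 1562.5/125 = 12.5
Step 3: 14-fold → factor 14
Step 4: 60 μL + 840 μL = 900 μL total → factor 900/60 = 15
Step 5: 12-fold → factor 12
Product of known-step factors = 31500
Overall factor = 2.50 μg/mL / (5.29 × 10^-6 μg/mL) = 4.7259 × 10^5
Step-1 factor = 4.7259 × 10^5 / 31500 = 15.003
v = 1875 μL / 15.003 = 125 μL

125 μL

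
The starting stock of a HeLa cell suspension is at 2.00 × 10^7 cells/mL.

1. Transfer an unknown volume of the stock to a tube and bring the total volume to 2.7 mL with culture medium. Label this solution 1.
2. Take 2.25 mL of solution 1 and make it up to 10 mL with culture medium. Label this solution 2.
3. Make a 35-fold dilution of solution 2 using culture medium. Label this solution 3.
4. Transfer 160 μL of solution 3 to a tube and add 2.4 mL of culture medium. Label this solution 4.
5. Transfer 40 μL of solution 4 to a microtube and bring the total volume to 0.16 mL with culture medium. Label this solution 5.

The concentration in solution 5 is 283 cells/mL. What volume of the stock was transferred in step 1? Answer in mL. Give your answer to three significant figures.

0.380 mL

Step 1: v brought to 2.7 mL → factor = 2.7 mL/v
Step 2: 2.25 mL brought to 10 mL → factor 10/2.25 = 4.4444
Step 3: 35-fold → factor 35
Step 4: 160 μL + 2.4 mL = 2560 μL total → factor 2560/160 = 16
Step 5: 40 μL brought to 0.16 mL → factor 160/40 = 4
Product of known-step factors = 9955.6
Overall factor = 2.00 × 10^7 cells/mL / (283 cells/mL) = 70671
Step-1 factor = 70671 / 9955.6 = 7.0987
v = 2.7 mL / 7.0987 = 0.380 mL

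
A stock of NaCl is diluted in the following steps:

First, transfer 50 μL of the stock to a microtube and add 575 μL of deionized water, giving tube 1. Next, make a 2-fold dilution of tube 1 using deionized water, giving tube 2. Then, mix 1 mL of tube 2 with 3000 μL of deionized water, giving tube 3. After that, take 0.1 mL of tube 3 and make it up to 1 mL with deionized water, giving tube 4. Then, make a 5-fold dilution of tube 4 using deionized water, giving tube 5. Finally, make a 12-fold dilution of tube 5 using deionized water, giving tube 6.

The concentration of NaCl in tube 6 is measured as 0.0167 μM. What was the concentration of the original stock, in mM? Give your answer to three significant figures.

1.00 mM

Step 1: 50 μL + 575 μL = 625 μL total → factor 625/50 = 12.5
Step 2: 2-fold → factor 2
Step 3: 1 mL + 3000 μL = 4 mL total → factor 4/1 = 4
Step 4: 0.1 mL brought to 1 mL → factor 1/0.1 = 10
Step 5: 5-fold → factor 5
Step 6: 12-fold → factor 12
Overall dilution factor = 12.5 × 2 × 4 × 10 × 5 × 12 = 60000
Stock = 0.0167 μM × 60000 = 1002 μM = 1.00 mM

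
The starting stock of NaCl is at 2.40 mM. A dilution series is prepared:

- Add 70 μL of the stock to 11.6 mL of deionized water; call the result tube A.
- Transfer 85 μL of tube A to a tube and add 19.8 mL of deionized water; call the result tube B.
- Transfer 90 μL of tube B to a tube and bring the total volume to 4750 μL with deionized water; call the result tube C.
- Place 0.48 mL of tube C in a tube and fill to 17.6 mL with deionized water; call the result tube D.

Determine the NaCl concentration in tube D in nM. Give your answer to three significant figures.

0.0318 nM

Step 1: 70 μL + 11.6 mL = 11670 μL total → factor 11670/70 = 166.71
Step 2: 85 μL + 19.8 mL = 19885 μL total → factor 19885/85 = 233.94
Step 3: 90 μL brought to 4750 μL → factor 4750/90 = 52.778
Step 4: 0.48 mL brought to 17.6 mL → factor 17.6/0.48 = 36.667
Overall dilution factor = 166.71 × 233.94 × 52.778 × 36.667 = 7.5475 × 10^7
Final = 2.40 mM / 7.5475 × 10^7 = 3.180 × 10^-8 mM = 0.0318 nM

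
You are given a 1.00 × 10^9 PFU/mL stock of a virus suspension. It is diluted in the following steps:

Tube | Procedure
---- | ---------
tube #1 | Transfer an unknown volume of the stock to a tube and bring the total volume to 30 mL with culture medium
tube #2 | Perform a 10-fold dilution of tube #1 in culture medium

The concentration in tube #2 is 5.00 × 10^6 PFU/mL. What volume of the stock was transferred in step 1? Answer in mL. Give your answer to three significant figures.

Step 1: v brought to 30 mL → factor = 30 mL/v
Step 2: 10-fold → factor 10
Product of known-step factors = 10
Overall factor = 1.00 × 10^9 PFU/mL / (5.00 × 10^6 PFU/mL) = 200
Step-1 factor = 200 / 10 = 20
v = 30 mL / 20 = 1.50 mL

1.50 mL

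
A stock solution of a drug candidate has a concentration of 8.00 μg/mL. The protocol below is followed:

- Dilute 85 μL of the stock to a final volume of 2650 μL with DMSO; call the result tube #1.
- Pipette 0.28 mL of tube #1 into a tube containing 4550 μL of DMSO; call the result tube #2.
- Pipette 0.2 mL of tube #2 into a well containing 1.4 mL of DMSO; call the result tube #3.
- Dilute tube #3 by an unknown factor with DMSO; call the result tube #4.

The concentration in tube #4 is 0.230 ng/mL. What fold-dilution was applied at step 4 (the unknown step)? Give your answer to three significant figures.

8.08-fold

Step 1: 85 μL brought to 2650 μL → factor 2650/85 = 31.176
Step 2: 0.28 mL + 4550 μL = 4.83 mL total → factor 4.83/0.28 = 17.25
Step 3: 0.2 mL + 1.4 mL = 1.6 mL total → factor 1.6/0.2 = 8
Step 4: unknown factor x
Product of known-step factors = 4302.4
Overall factor = 8.00 μg/mL / (0.230 ng/mL) = 34783
x = 34783 / 4302.4 = 8.08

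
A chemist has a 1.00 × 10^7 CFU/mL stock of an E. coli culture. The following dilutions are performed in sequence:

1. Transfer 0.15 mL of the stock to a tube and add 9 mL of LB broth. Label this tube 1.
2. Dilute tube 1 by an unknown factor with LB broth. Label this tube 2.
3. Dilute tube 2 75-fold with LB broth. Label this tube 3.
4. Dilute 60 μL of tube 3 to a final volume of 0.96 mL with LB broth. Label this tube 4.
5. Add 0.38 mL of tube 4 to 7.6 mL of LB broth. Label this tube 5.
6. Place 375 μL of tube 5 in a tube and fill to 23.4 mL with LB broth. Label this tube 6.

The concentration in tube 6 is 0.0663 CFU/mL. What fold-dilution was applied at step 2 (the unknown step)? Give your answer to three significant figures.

1.57-fold

Step 1: 0.15 mL + 9 mL = 9.15 mL total → factor 9.15/0.15 = 61
Step 2: unknown factor x
Step 3: 75-fold → factor 75
Step 4: 60 μL brought to 0.96 mL → factor 960/60 = 16
Step 5: 0.38 mL + 7.6 mL = 7.98 mL total → factor 7.98/0.38 = 21
Step 6: 375 μL brought to 23.4 mL → factor 23400/375 = 62.4
Product of known-step factors = 9.5921 × 10^7
Overall factor = 1.00 × 10^7 CFU/mL / (0.0663 CFU/mL) = 1.5083 × 10^8
x = 1.5083 × 10^8 / 9.5921 × 10^7 = 1.57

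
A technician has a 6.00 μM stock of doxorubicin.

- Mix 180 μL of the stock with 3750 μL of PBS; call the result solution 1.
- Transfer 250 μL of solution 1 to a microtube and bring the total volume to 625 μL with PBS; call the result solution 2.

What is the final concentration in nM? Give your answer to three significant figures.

Step 1: 180 μL + 3750 μL = 3930 μL total → factor 3930/180 = 21.833
Step 2: 250 μL brought to 625 μL → factor 625/250 = 2.5
Overall dilution factor = 21.833 × 2.5 = 54.583
Final = 6.00 μM / 54.583 = 0.1099 μM = 110 nM

110 nM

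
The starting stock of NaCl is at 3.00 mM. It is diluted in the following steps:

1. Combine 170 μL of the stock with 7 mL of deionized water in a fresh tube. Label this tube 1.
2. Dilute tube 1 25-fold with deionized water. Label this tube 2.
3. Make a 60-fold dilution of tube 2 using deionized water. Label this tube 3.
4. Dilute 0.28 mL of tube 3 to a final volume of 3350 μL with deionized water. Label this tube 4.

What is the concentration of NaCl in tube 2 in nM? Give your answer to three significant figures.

Step 1: 170 μL + 7 mL = 7170 μL total → factor 7170/170 = 42.176
Step 2: 25-fold → factor 25
Dilution factor through tube 2 = 42.176 × 25 = 1054.4
[tube 2] = 3.00 mM / 1054.4 = 0.002845 mM = 2.85 × 10^3 nM

2.85 × 10^3 nM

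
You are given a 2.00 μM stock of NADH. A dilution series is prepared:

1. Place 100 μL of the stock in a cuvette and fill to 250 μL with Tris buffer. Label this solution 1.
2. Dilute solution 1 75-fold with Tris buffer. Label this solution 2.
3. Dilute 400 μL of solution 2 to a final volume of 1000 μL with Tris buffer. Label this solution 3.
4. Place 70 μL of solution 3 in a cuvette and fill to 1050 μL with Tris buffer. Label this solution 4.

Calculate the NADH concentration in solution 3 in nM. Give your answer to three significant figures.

4.27 nM

Step 1: 100 μL brought to 250 μL → factor 250/100 = 2.5
Step 2: 75-fold → factor 75
Step 3: 400 μL brought to 1000 μL → factor 1000/400 = 2.5
Dilution factor through solution 3 = 2.5 × 75 × 2.5 = 468.75
[solution 3] = 2.00 μM / 468.75 = 0.004267 μM = 4.27 nM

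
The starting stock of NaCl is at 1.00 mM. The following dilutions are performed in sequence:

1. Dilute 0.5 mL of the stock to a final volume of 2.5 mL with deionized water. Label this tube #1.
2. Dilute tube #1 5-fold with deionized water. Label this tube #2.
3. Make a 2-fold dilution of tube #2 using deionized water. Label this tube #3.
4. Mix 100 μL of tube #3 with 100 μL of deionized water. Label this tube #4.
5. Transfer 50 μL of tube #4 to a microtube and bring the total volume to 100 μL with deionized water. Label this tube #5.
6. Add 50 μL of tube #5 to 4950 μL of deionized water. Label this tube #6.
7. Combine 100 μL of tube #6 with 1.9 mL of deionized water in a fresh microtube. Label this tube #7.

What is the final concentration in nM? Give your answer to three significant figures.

2.50 nM

Step 1: 0.5 mL brought to 2.5 mL → factor 2.5/0.5 = 5
Step 2: 5-fold → factor 5
Step 3: 2-fold → factor 2
Step 4: 100 μL + 100 μL = 200 μL total → factor 200/100 = 2
Step 5: 50 μL brought to 100 μL → factor 100/50 = 2
Step 6: 50 μL + 4950 μL = 5000 μL total → factor 5000/50 = 100
Step 7: 100 μL + 1.9 mL = 2000 μL total → factor 2000/100 = 20
Overall dilution factor = 5 × 5 × 2 × 2 × 2 × 100 × 20 = 4 × 10^5
Final = 1.00 mM / 4 × 10^5 = 2.500 × 10^-6 mM = 2.50 nM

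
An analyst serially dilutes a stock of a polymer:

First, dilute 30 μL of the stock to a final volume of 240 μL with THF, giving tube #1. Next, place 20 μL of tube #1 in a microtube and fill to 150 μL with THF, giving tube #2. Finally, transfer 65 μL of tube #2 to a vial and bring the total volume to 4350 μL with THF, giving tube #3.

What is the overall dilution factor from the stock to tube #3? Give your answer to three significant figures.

Step 1: 30 μL brought to 240 μL → factor 240/30 = 8
Step 2: 20 μL brought to 150 μL → factor 150/20 = 7.5
Step 3: 65 μL brought to 4350 μL → factor 4350/65 = 66.923
Overall dilution factor = 8 × 7.5 × 66.923 = 4015.4

4.02 × 10^3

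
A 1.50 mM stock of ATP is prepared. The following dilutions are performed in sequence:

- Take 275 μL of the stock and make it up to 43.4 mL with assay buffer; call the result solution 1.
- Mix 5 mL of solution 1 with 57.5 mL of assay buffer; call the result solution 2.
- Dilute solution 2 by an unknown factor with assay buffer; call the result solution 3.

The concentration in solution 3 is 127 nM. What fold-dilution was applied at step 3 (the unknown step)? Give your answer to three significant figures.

5.99-fold

Step 1: 275 μL brought to 43.4 mL → factor 43400/275 = 157.82
Step 2: 5 mL + 57.5 mL = 62.5 mL total → factor 62.5/5 = 12.5
Step 3: unknown factor x
Product of known-step factors = 1972.7
Overall factor = 1.50 mM / (127 nM) = 11811
x = 11811 / 1972.7 = 5.99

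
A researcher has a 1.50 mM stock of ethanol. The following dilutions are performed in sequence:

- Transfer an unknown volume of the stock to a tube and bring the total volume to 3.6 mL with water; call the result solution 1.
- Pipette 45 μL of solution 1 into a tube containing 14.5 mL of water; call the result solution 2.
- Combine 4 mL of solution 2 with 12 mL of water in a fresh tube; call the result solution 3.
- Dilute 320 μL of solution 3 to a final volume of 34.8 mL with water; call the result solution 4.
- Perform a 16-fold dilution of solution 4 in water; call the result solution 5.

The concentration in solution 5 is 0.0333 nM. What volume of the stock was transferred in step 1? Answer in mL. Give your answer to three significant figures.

0.180 mL

Step 1: v brought to 3.6 mL → factor = 3.6 mL/v
Step 2: 45 μL + 14.5 mL = 14545 μL total → factor 14545/45 = 323.22
Step 3: 4 mL + 12 mL = 16 mL total → factor 16/4 = 4
Step 4: 320 μL brought to 34.8 mL → factor 34800/320 = 108.75
Step 5: 16-fold → factor 16
Product of known-step factors = 2.2496 × 10^6
Overall factor = 1.50 mM / (0.0333 nM) = 4.5045 × 10^7
Step-1 factor = 4.5045 × 10^7 / 2.2496 × 10^6 = 20.023
v = 3.6 mL / 20.023 = 0.180 mL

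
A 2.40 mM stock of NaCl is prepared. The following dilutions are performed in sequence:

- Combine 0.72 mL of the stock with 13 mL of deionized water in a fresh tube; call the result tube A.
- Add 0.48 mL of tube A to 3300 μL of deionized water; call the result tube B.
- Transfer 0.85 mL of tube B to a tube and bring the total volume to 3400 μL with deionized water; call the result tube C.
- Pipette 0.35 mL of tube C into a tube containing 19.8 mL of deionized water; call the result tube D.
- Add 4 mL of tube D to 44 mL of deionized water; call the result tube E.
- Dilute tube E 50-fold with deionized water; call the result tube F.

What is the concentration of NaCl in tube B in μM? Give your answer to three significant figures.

16.0 μM

Step 1: 0.72 mL + 13 mL = 13.72 mL total → factor 13.72/0.72 = 19.056
Step 2: 0.48 mL + 3300 μL = 3.78 mL total → factor 3.78/0.48 = 7.875
Dilution factor through tube B = 19.056 × 7.875 = 150.06
[tube B] = 2.40 mM / 150.06 = 0.01599 mM = 16.0 μM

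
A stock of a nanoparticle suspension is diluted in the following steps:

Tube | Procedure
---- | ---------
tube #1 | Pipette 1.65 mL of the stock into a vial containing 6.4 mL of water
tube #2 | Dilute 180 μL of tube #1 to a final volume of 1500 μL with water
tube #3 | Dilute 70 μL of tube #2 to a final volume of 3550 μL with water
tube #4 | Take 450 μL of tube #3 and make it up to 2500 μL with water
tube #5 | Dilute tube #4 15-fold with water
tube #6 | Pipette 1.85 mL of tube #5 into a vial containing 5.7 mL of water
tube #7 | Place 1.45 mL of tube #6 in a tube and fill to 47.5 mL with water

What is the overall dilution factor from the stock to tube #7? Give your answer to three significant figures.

Step 1: 1.65 mL + 6.4 mL = 8.05 mL total → factor 8.05/1.65 = 4.8788
Step 2: 180 μL brought to 1500 μL → factor 1500/180 = 8.3333
Step 3: 70 μL brought to 3550 μL → factor 3550/70 = 50.714
Step 4: 450 μL brought to 2500 μL → factor 2500/450 = 5.5556
Step 5: 15-fold → factor 15
Step 6: 1.85 mL + 5.7 mL = 7.55 mL total → factor 7.55/1.85 = 4.0811
Step 7: 1.45 mL brought to 47.5 mL → factor 47.5/1.45 = 32.759
Overall dilution factor = 4.8788 × 8.3333 × 50.714 × 5.5556 × 15 × 4.0811 × 32.759 = 2.2971 × 10^7

2.30 × 10^7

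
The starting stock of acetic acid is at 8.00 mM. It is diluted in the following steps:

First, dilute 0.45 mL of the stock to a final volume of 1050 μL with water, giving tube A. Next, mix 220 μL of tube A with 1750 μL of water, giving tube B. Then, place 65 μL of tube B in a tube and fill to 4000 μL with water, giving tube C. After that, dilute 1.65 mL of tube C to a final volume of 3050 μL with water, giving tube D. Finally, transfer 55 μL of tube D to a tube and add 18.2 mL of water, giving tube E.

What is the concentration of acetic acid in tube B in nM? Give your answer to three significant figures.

Step 1: 0.45 mL brought to 1050 μL → factor 1.05/0.45 = 2.3333
Step 2: 220 μL + 1750 μL = 1970 μL total → factor 1970/220 = 8.9545
Dilution factor through tube B = 2.3333 × 8.9545 = 20.894
[tube B] = 8.00 mM / 20.894 = 0.3829 mM = 3.83 × 10^5 nM

3.83 × 10^5 nM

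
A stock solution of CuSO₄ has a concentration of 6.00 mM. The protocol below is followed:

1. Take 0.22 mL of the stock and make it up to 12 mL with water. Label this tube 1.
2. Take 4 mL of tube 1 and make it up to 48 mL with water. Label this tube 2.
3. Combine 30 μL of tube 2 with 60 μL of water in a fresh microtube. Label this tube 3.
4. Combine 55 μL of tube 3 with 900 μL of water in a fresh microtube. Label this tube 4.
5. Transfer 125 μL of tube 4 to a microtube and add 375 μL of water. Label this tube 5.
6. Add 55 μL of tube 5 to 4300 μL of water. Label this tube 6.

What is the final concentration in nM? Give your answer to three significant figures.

Step 1: 0.22 mL brought to 12 mL → factor 12/0.22 = 54.545
Step 2: 4 mL brought to 48 mL → factor 48/4 = 12
Step 3: 30 μL + 60 μL = 90 μL total → factor 90/30 = 3
Step 4: 55 μL + 900 μL = 955 μL total → factor 955/55 = 17.364
Step 5: 125 μL + 375 μL = 500 μL total → factor 500/125 = 4
Step 6: 55 μL + 4300 μL = 4355 μL total → factor 4355/55 = 79.182
Overall dilution factor = 54.545 × 12 × 3 × 17.364 × 4 × 79.182 = 1.0799 × 10^7
Final = 6.00 mM / 1.0799 × 10^7 = 5.556 × 10^-7 mM = 0.556 nM

0.556 nM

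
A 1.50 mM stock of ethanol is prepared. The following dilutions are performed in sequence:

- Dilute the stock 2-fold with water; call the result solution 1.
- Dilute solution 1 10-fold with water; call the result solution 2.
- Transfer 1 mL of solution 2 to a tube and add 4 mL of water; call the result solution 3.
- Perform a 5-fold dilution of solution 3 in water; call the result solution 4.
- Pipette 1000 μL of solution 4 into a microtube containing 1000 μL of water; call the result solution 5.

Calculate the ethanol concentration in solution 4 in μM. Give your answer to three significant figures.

Step 1: 2-fold → factor 2
Step 2: 10-fold → factor 10
Step 3: 1 mL + 4 mL = 5 mL total → factor 5/1 = 5
Step 4: 5-fold → factor 5
Dilution factor through solution 4 = 2 × 10 × 5 × 5 = 500
[solution 4] = 1.50 mM / 500 = 0.003000 mM = 3.00 μM

3.00 μM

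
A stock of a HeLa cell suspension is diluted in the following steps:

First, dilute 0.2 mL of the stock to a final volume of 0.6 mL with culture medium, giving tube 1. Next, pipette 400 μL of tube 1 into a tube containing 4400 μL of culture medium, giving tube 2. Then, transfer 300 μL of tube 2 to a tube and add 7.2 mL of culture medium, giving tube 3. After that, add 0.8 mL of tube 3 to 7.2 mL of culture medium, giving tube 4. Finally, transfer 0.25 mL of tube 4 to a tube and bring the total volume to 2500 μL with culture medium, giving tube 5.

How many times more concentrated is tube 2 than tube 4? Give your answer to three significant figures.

250

Step 1: 0.2 mL brought to 0.6 mL → factor 0.6/0.2 = 3
Step 2: 400 μL + 4400 μL = 4800 μL total → factor 4800/400 = 12
Step 3: 300 μL + 7.2 mL = 7500 μL total → factor 7500/300 = 25
Step 4: 0.8 mL + 7.2 mL = 8 mL total → factor 8/0.8 = 10
Dilution factor to tube 2 = 36; to tube 4 = 9000
[tube 2]/[tube 4] = (factor to tube 4)/(factor to tube 2) = 9000/36 = 250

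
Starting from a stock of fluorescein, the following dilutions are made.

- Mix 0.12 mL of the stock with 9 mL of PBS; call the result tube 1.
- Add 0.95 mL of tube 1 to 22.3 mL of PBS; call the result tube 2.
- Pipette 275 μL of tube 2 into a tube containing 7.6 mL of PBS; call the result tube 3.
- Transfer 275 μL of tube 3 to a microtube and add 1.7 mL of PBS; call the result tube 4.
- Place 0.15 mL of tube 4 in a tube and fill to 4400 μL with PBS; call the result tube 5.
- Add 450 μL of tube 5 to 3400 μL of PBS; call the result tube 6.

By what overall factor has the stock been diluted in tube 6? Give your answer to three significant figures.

9.60 × 10^7

Step 1: 0.12 mL + 9 mL = 9.12 mL total → factor 9.12/0.12 = 76
Step 2: 0.95 mL + 22.3 mL = 23.25 mL total → factor 23.25/0.95 = 24.474
Step 3: 275 μL + 7.6 mL = 7875 μL total → factor 7875/275 = 28.636
Step 4: 275 μL + 1.7 mL = 1975 μL total → factor 1975/275 = 7.1818
Step 5: 0.15 mL brought to 4400 μL → factor 4.4/0.15 = 29.333
Step 6: 450 μL + 3400 μL = 3850 μL total → factor 3850/450 = 8.5556
Overall dilution factor = 76 × 24.474 × 28.636 × 7.1818 × 29.333 × 8.5556 = 9.6001 × 10^7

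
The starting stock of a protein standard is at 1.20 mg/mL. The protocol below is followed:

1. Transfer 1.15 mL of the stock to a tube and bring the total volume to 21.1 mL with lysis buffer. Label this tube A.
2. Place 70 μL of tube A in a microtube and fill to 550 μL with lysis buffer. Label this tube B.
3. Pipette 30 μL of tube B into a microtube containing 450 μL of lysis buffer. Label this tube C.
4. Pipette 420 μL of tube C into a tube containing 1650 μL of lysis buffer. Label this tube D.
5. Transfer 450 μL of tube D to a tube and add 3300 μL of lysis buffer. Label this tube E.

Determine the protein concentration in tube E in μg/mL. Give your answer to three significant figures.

Step 1: 1.15 mL brought to 21.1 mL → factor 21.1/1.15 = 18.348
Step 2: 70 μL brought to 550 μL → factor 550/70 = 7.8571
Step 3: 30 μL + 450 μL = 480 μL total → factor 480/30 = 16
Step 4: 420 μL + 1650 μL = 2070 μL total → factor 2070/420 = 4.9286
Step 5: 450 μL + 3300 μL = 3750 μL total → factor 3750/450 = 8.3333
Overall dilution factor = 18.348 × 7.8571 × 16 × 4.9286 × 8.3333 = 94735
Final = 1.20 mg/mL / 94735 = 1.267 × 10^-5 mg/mL = 0.0127 μg/mL

0.0127 μg/mL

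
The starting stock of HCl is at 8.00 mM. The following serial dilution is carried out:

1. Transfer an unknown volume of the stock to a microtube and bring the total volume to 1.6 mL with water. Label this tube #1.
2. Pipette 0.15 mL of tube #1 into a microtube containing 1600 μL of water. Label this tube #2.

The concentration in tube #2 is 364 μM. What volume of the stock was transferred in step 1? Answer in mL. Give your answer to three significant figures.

Step 1: v brought to 1.6 mL → factor = 1.6 mL/v
Step 2: 0.15 mL + 1600 μL = 1.75 mL total → factor 1.75/0.15 = 11.667
Product of known-step factors = 11.667
Overall factor = 8.00 mM / (364 μM) = 21.978
Step-1 factor = 21.978 / 11.667 = 1.8838
v = 1.6 mL / 1.8838 = 0.849 mL

0.849 mL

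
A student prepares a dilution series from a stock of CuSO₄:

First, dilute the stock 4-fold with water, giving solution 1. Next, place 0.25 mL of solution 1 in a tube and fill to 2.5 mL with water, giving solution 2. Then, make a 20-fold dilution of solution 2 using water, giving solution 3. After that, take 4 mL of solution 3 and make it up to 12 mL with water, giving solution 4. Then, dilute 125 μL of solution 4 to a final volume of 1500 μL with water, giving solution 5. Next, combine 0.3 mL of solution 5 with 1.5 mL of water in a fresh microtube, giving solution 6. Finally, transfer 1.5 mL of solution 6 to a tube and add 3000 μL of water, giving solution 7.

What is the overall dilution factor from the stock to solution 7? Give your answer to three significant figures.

5.18 × 10^5

Step 1: 4-fold → factor 4
Step 2: 0.25 mL brought to 2.5 mL → factor 2.5/0.25 = 10
Step 3: 20-fold → factor 20
Step 4: 4 mL brought to 12 mL → factor 12/4 = 3
Step 5: 125 μL brought to 1500 μL → factor 1500/125 = 12
Step 6: 0.3 mL + 1.5 mL = 1.8 mL total → factor 1.8/0.3 = 6
Step 7: 1.5 mL + 3000 μL = 4.5 mL total → factor 4.5/1.5 = 3
Overall dilution factor = 4 × 10 × 20 × 3 × 12 × 6 × 3 = 5.184 × 10^5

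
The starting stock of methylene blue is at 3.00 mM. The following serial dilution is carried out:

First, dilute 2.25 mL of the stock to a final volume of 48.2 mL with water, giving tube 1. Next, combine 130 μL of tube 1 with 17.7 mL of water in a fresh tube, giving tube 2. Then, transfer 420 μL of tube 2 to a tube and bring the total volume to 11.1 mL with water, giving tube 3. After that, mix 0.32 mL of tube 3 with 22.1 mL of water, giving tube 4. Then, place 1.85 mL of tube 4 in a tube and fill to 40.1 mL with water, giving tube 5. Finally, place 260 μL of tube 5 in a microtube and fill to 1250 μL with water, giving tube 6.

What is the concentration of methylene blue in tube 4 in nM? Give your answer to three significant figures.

Step 1: 2.25 mL brought to 48.2 mL → factor 48.2/2.25 = 21.422
Step 2: 130 μL + 17.7 mL = 17830 μL total → factor 17830/130 = 137.15
Step 3: 420 μL brought to 11.1 mL → factor 11100/420 = 26.429
Step 4: 0.32 mL + 22.1 mL = 22.42 mL total → factor 22.42/0.32 = 70.062
Dilution factor through tube 4 = 21.422 × 137.15 × 26.429 × 70.062 = 5.4404 × 10^6
[tube 4] = 3.00 mM / 5.4404 × 10^6 = 5.514 × 10^-7 mM = 0.551 nM

0.551 nM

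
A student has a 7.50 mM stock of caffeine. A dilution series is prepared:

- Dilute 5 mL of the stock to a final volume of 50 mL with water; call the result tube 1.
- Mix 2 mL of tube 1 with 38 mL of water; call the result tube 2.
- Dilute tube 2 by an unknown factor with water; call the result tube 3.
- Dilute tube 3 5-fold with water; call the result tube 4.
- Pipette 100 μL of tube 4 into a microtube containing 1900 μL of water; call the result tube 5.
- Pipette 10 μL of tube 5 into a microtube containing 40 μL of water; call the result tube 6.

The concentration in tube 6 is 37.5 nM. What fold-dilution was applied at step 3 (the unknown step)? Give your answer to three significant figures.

Step 1: 5 mL brought to 50 mL → factor 50/5 = 10
Step 2: 2 mL + 38 mL = 40 mL total → factor 40/2 = 20
Step 3: unknown factor x
Step 4: 5-fold → factor 5
Step 5: 100 μL + 1900 μL = 2000 μL total → factor 2000/100 = 20
Step 6: 10 μL + 40 μL = 50 μL total → factor 50/10 = 5
Product of known-step factors = 1 × 10^5
Overall factor = 7.50 mM / (37.5 nM) = 2 × 10^5
x = 2 × 10^5 / 1 × 10^5 = 2.00

2.00-fold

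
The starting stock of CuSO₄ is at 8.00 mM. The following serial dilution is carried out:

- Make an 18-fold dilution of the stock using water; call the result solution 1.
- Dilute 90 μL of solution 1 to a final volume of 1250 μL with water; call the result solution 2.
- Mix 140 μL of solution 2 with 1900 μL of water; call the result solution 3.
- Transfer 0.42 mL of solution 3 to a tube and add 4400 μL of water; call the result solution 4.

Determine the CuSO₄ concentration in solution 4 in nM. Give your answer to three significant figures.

Step 1: 18-fold → factor 18
Step 2: 90 μL brought to 1250 μL → factor 1250/90 = 13.889
Step 3: 140 μL + 1900 μL = 2040 μL total → factor 2040/140 = 14.571
Step 4: 0.42 mL + 4400 μL = 4.82 mL total → factor 4.82/0.42 = 11.476
Overall dilution factor = 18 × 13.889 × 14.571 × 11.476 = 41806
Final = 8.00 mM / 41806 = 0.0001914 mM = 191 nM

191 nM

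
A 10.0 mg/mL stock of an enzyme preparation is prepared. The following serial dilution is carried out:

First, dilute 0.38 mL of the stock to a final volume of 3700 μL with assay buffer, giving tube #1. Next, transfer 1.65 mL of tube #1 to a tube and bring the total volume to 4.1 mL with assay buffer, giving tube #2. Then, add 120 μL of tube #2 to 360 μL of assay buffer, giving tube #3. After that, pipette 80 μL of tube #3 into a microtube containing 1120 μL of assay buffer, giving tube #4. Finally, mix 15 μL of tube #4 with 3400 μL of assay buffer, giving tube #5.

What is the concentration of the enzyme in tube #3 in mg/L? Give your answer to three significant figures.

103 mg/L

Step 1: 0.38 mL brought to 3700 μL → factor 3.7/0.38 = 9.7368
Step 2: 1.65 mL brought to 4.1 mL → factor 4.1/1.65 = 2.4848
Step 3: 120 μL + 360 μL = 480 μL total → factor 480/120 = 4
Dilution factor through tube #3 = 9.7368 × 2.4848 × 4 = 96.778
[tube #3] = 10.0 mg/mL / 96.778 = 0.1033 mg/mL = 103 mg/L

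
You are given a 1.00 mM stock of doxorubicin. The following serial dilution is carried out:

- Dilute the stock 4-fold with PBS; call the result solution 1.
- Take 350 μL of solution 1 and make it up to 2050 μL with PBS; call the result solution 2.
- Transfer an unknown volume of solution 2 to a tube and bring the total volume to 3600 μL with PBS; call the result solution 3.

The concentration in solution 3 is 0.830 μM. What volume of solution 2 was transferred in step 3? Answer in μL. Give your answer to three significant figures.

70.0 μL

Step 1: 4-fold → factor 4
Step 2: 350 μL brought to 2050 μL → factor 2050/350 = 5.8571
Step 3: v brought to 3600 μL → factor = 3600 μL/v
Product of known-step factors = 23.429
Overall factor = 1.00 mM / (0.830 μM) = 1204.8
Step-3 factor = 1204.8 / 23.429 = 51.425
v = 3600 μL / 51.425 = 70.0 μL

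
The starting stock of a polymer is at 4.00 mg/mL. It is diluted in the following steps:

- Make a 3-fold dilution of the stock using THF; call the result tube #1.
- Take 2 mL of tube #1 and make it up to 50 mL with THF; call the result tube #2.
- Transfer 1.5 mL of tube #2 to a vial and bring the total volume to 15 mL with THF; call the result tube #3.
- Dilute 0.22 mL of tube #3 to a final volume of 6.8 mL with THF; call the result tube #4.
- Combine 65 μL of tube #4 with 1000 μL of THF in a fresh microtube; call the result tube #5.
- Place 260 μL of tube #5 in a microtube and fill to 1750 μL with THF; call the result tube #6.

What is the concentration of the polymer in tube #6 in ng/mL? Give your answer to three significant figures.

Step 1: 3-fold → factor 3
Step 2: 2 mL brought to 50 mL → factor 50/2 = 25
Step 3: 1.5 mL brought to 15 mL → factor 15/1.5 = 10
Step 4: 0.22 mL brought to 6.8 mL → factor 6.8/0.22 = 30.909
Step 5: 65 μL + 1000 μL = 1065 μL total → factor 1065/65 = 16.385
Step 6: 260 μL brought to 1750 μL → factor 1750/260 = 6.7308
Overall dilution factor = 3 × 25 × 10 × 30.909 × 16.385 × 6.7308 = 2.5565 × 10^6
Final = 4.00 mg/mL / 2.5565 × 10^6 = 1.565 × 10^-6 mg/mL = 1.56 ng/mL

1.56 ng/mL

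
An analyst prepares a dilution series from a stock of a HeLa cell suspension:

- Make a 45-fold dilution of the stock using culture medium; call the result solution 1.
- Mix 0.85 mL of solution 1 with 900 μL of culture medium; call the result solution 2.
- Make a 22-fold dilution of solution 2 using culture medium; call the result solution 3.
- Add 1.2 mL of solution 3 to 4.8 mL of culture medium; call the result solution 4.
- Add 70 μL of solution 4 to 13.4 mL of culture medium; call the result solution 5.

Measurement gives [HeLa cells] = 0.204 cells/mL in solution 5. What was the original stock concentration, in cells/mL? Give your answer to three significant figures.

4.00 × 10^5 cells/mL

Step 1: 45-fold → factor 45
Step 2: 0.85 mL + 900 μL = 1.75 mL total → factor 1.75/0.85 = 2.0588
Step 3: 22-fold → factor 22
Step 4: 1.2 mL + 4.8 mL = 6 mL total → factor 6/1.2 = 5
Step 5: 70 μL + 13.4 mL = 13470 μL total → factor 13470/70 = 192.43
Overall dilution factor = 45 × 2.0588 × 22 × 5 × 192.43 = 1.9611 × 10^6
Stock = 0.204 cells/mL × 1.9611 × 10^6 = 4.00 × 10^5 cells/mL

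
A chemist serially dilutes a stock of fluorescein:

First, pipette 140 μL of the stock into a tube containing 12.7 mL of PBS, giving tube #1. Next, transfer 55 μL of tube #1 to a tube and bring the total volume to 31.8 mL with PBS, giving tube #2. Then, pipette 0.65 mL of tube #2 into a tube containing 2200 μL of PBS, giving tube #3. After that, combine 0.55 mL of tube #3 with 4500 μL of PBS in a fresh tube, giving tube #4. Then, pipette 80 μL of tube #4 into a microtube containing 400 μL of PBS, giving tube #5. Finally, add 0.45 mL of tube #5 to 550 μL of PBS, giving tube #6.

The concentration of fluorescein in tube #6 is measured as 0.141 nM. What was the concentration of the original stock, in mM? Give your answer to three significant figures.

Step 1: 140 μL + 12.7 mL = 12840 μL total → factor 12840/140 = 91.714
Step 2: 55 μL brought to 31.8 mL → factor 31800/55 = 578.18
Step 3: 0.65 mL + 2200 μL = 2.85 mL total → factor 2.85/0.65 = 4.3846
Step 4: 0.55 mL + 4500 μL = 5.05 mL total → factor 5.05/0.55 = 9.1818
Step 5: 80 μL + 400 μL = 480 μL total → factor 480/80 = 6
Step 6: 0.45 mL + 550 μL = 1 mL total → factor 1/0.45 = 2.2222
Overall dilution factor = 91.714 × 578.18 × 4.3846 × 9.1818 × 6 × 2.2222 = 2.8464 × 10^7
Stock = 0.141 nM × 2.8464 × 10^7 = 4.013 × 10^6 nM = 4.01 mM

4.01 mM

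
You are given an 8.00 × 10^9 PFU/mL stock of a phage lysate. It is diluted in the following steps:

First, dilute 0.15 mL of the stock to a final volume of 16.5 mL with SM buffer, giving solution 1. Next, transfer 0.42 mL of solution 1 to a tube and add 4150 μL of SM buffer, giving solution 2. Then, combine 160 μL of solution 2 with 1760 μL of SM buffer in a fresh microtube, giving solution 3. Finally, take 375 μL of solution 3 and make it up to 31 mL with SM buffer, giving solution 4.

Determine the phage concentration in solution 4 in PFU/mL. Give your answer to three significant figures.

6.74 × 10^3 PFU/mL

Step 1: 0.15 mL brought to 16.5 mL → factor 16.5/0.15 = 110
Step 2: 0.42 mL + 4150 μL = 4.57 mL total → factor 4.57/0.42 = 10.881
Step 3: 160 μL + 1760 μL = 1920 μL total → factor 1920/160 = 12
Step 4: 375 μL brought to 31 mL → factor 31000/375 = 82.667
Overall dilution factor = 110 × 10.881 × 12 × 82.667 = 1.1873 × 10^6
Final = 8.00 × 10^9 PFU/mL / 1.1873 × 10^6 = 6.74 × 10^3 PFU/mL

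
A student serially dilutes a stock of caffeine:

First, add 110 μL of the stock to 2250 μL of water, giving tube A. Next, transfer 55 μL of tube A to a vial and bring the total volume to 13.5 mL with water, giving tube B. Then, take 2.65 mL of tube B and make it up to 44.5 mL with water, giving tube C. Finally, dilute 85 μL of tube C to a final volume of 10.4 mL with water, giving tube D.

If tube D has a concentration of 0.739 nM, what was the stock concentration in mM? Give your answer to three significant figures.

8.00 mM

Step 1: 110 μL + 2250 μL = 2360 μL total → factor 2360/110 = 21.455
Step 2: 55 μL brought to 13.5 mL → factor 13500/55 = 245.45
Step 3: 2.65 mL brought to 44.5 mL → factor 44.5/2.65 = 16.792
Step 4: 85 μL brought to 10.4 mL → factor 10400/85 = 122.35
Overall dilution factor = 21.455 × 245.45 × 16.792 × 122.35 = 1.082 × 10^7
Stock = 0.739 nM × 1.082 × 10^7 = 7.996 × 10^6 nM = 8.00 mM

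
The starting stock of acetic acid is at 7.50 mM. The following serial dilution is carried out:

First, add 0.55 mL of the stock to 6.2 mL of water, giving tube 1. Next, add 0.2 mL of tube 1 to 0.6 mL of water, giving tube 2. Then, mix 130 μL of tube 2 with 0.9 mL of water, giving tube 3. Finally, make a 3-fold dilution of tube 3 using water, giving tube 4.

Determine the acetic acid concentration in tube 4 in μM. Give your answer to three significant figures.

6.43 μM

Step 1: 0.55 mL + 6.2 mL = 6.75 mL total → factor 6.75/0.55 = 12.273
Step 2: 0.2 mL + 0.6 mL = 0.8 mL total → factor 0.8/0.2 = 4
Step 3: 130 μL + 0.9 mL = 1030 μL total → factor 1030/130 = 7.9231
Step 4: 3-fold → factor 3
Overall dilution factor = 12.273 × 4 × 7.9231 × 3 = 1166.9
Final = 7.50 mM / 1166.9 = 0.006428 mM = 6.43 μM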